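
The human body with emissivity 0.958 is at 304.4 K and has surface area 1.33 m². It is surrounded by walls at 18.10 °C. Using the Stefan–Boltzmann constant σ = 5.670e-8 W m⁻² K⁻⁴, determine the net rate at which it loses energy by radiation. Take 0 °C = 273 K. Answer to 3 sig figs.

Net loss ≈ 102 W

Surroundings: T = 18.10 °C + 273 = 291.10 K.
Area A = 1.33 m².
Net radiated power P_net = εσA(T⁴ − T₀⁴) = 0.958×5.670×10⁻⁸×1.33×(304.4⁴ − 291.10⁴).
T⁴ − T₀⁴ = 8.58576×10⁹ − 7.18073×10⁹ = 1.40503×10⁹ K⁴, so P_net = 102 W.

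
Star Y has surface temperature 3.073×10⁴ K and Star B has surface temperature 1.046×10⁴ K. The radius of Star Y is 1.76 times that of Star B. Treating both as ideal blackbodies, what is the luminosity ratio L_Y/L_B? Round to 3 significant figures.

L ∝ R²T⁴, so L_Y/L_B = (R_Y/R_B)²(T_Y/T_B)⁴ = (1.76)² × (3.073×10⁴/1.046×10⁴)⁴ = 3.0976 × 74.4944 = 231.

L_Y/L_B ≈ 231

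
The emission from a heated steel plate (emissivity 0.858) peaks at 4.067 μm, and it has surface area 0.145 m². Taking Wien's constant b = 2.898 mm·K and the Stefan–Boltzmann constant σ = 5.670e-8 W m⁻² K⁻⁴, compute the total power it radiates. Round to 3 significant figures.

P ≈ 1.82×10³ W

Wien's law: T = b/λ_max = 2.898×10⁻³/4.067×10⁻⁶ = 712.565 K.
Area A = 0.145 m².
Then P = εσAT⁴ = 0.858×5.670×10⁻⁸×0.145×(712.565)⁴ = 1.82×10³ W.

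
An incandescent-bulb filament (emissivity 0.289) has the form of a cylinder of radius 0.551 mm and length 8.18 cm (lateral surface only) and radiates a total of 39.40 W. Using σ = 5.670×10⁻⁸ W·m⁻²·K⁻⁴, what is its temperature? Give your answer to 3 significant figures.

T ≈ 1.71×10³ K

Lateral area A = 2πrL = 2π×5.51×10⁻⁴×0.0818 = 2.83194×10⁻⁴ m².
P = εσAT⁴ ⇒ T = (P/(εσA))^(1/4) = (39.40/(0.289×5.670×10⁻⁸×2.83194×10⁻⁴))^(1/4) = 1.71×10³ K.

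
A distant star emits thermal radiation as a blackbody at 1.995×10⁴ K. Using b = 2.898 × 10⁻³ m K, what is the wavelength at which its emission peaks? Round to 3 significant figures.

Wien's displacement law: λ_max = b/T = (2.898×10⁻³ m·K)/(1.995×10⁴ K) = 1.453×10⁻⁷ m.
That is 145 nm, in the ultraviolet range.

λ_max ≈ 145 nm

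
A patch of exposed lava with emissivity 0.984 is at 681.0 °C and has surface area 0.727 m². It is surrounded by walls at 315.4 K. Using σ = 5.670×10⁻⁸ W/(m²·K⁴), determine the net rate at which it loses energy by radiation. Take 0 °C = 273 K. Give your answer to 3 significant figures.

Net loss ≈ 3.32×10⁴ W

T = 681.0 °C + 273 = 954.0 K.
Area A = 0.727 m².
Net radiated power P_net = εσA(T⁴ − T₀⁴) = 0.984×5.670×10⁻⁸×0.727×(954.0⁴ − 315.4⁴).
T⁴ − T₀⁴ = 8.28311×10¹¹ − 9.89571×10⁹ = 8.18415×10¹¹ K⁴, so P_net = 3.32×10⁴ W.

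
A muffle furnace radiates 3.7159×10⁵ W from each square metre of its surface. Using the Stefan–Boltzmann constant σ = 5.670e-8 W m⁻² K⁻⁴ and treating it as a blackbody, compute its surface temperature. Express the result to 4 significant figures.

I = σT⁴, so T = (I/σ)^(1/4) = (3.7159×10⁵/(5.670×10⁻⁸))^(1/4) = 1600 K.

T ≈ 1600 K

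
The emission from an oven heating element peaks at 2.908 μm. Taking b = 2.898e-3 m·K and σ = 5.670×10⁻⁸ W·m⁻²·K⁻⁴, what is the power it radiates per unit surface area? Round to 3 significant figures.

Wien's law: T = b/λ_max = 2.898×10⁻³/2.908×10⁻⁶ = 996.561 K.
Then I = σT⁴ = 5.670×10⁻⁸×(996.561)⁴ = 5.59×10⁴ W/m².

I ≈ 5.59×10⁴ W/m²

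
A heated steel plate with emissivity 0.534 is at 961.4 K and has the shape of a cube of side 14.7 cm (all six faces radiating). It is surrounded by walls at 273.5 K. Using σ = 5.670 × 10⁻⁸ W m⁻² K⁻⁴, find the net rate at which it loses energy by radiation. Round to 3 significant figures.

Net loss ≈ 3.33×10³ W

Area A = 6s² = 6×(0.147 m)² = 0.129654 m².
Net radiated power P_net = εσA(T⁴ − T₀⁴) = 0.534×5.670×10⁻⁸×0.129654×(961.4⁴ − 273.5⁴).
T⁴ − T₀⁴ = 8.54312×10¹¹ − 5.59538×10⁹ = 8.48717×10¹¹ K⁴, so P_net = 3.33×10³ W.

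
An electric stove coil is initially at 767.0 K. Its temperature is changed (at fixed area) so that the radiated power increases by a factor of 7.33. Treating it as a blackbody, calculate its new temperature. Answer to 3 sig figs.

T₂ ≈ 1.26×10³ K

P ∝ T⁴, so T₂/T₁ = (P₂/P₁)^(1/4) = (7.33)^(1/4) = 1.64542.
T₂ = 767.0 × 1.64542 = 1.26×10³ K.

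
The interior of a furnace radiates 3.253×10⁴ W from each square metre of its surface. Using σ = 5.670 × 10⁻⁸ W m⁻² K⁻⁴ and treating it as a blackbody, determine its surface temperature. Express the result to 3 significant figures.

I = σT⁴, so T = (I/σ)^(1/4) = (3.253×10⁴/(5.670×10⁻⁸))^(1/4) = 870 K.

T ≈ 870 K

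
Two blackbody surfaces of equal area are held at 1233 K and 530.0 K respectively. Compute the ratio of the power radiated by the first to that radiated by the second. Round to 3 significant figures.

P₁/P₂ ≈ 29.3

With equal areas, P₁/P₂ = (T₁/T₂)⁴ = (1233/530.0)⁴ = 29.3.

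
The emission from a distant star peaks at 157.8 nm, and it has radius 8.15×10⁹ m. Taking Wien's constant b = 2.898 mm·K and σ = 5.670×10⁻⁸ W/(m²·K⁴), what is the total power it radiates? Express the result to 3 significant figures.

Wien's law: T = b/λ_max = 2.898×10⁻³/1.578×10⁻⁷ = 18365.0 K.
Surface area A = 4πR² = 4π(8.15×10⁹ m)² = 8.34690×10²⁰ m².
Then P = σAT⁴ = 5.670×10⁻⁸×8.34690×10²⁰×(18365.0)⁴ = 5.38×10³⁰ W.

P ≈ 5.38×10³⁰ W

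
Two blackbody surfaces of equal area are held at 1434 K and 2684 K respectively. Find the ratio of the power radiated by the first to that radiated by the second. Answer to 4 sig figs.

With equal areas, P₁/P₂ = (T₁/T₂)⁴ = (1434/2684)⁴ = 0.08148.

P₁/P₂ ≈ 0.08148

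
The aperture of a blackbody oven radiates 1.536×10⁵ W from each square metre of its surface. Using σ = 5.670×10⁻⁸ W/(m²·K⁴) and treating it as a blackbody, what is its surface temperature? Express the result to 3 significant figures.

I = σT⁴, so T = (I/σ)^(1/4) = (1.536×10⁵/(5.670×10⁻⁸))^(1/4) = 1.28×10³ K.

T ≈ 1.28×10³ K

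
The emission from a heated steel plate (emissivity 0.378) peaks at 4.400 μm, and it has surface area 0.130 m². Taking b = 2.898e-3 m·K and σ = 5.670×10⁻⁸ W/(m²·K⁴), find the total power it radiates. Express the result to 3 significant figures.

P ≈ 524 W

Wien's law: T = b/λ_max = 2.898×10⁻³/4.400×10⁻⁶ = 658.636 K.
Area A = 0.130 m².
Then P = εσAT⁴ = 0.378×5.670×10⁻⁸×0.130×(658.636)⁴ = 524 W.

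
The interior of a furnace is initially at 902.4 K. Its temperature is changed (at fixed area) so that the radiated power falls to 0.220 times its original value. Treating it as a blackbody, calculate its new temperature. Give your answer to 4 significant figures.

T₂ ≈ 618.0 K

P ∝ T⁴, so T₂/T₁ = (P₂/P₁)^(1/4) = (0.220)^(1/4) = 0.684866.
T₂ = 902.4 × 0.684866 = 618.0 K.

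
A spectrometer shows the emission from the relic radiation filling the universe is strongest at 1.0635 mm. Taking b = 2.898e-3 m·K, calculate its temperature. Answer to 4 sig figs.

Wien's law gives T = b/λ_max = (2.898×10⁻³ m·K)/(1.0635×10⁻³ m) = 2.725 K.

T ≈ 2.725 K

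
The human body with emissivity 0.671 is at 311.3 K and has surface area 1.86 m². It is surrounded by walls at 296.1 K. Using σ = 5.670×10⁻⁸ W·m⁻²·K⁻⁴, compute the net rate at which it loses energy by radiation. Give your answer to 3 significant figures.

Area A = 1.86 m².
Net radiated power P_net = εσA(T⁴ − T₀⁴) = 0.671×5.670×10⁻⁸×1.86×(311.3⁴ − 296.1⁴).
T⁴ − T₀⁴ = 9.39110×10⁹ − 7.68694×10⁹ = 1.70416×10⁹ K⁴, so P_net = 121 W.

Net loss ≈ 121 W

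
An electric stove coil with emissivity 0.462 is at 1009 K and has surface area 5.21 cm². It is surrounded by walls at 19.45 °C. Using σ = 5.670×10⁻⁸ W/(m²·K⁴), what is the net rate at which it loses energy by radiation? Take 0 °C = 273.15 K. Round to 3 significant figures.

Surroundings: T = 19.45 °C + 273.15 = 292.60 K.
Area A = 5.21 cm² = 5.21×10⁻⁴ m².
Net radiated power P_net = εσA(T⁴ − T₀⁴) = 0.462×5.670×10⁻⁸×5.21×10⁻⁴×(1009⁴ − 292.60⁴).
T⁴ − T₀⁴ = 1.03649×10¹² − 7.32989×10⁹ = 1.02916×10¹² K⁴, so P_net = 14.0 W.

Net loss ≈ 14.0 W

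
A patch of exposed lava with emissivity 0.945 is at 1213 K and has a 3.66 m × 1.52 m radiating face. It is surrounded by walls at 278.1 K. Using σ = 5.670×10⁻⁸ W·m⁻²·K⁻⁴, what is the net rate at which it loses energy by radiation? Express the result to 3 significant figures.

Net loss ≈ 6.44×10⁵ W

Area A = 3.66 × 1.52 = 5.5632 m².
Net radiated power P_net = εσA(T⁴ − T₀⁴) = 0.945×5.670×10⁻⁸×5.5632×(1213⁴ − 278.1⁴).
T⁴ − T₀⁴ = 2.16493×10¹² − 5.98142×10⁹ = 2.15895×10¹² K⁴, so P_net = 6.44×10⁵ W.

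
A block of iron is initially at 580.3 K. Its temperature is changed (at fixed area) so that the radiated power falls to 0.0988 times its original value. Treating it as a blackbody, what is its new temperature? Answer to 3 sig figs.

T₂ ≈ 325 K

P ∝ T⁴, so T₂/T₁ = (P₂/P₁)^(1/4) = (0.0988)^(1/4) = 0.560647.
T₂ = 580.3 × 0.560647 = 325 K.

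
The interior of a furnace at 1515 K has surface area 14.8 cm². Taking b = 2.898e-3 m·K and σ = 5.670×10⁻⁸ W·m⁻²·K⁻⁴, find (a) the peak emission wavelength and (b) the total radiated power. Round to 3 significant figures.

(a) λ_max = b/T = 2.898×10⁻³/1515 = 1.913×10⁻⁶ m = 1.91 μm.
Area A = 14.8 cm² = 1.48×10⁻³ m².
(b) P = σAT⁴ = 5.670×10⁻⁸×1.48×10⁻³×(1515)⁴ = 442 W.

λ_max ≈ 1.91 μm; P ≈ 442 W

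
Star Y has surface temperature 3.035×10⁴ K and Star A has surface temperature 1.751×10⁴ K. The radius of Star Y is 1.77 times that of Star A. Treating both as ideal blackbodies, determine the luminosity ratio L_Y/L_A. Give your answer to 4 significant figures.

L_Y/L_A ≈ 28.28

L ∝ R²T⁴, so L_Y/L_A = (R_Y/R_A)²(T_Y/T_A)⁴ = (1.77)² × (3.035×10⁴/1.751×10⁴)⁴ = 3.1329 × 9.02589 = 28.28.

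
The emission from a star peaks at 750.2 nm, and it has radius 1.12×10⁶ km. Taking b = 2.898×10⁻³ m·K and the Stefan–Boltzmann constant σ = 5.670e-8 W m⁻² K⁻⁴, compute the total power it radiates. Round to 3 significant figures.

Wien's law: T = b/λ_max = 2.898×10⁻³/7.502×10⁻⁷ = 3862.97 K.
Surface area A = 4πR² = 4π(1.12×10⁹ m)² = 1.57633×10¹⁹ m².
Then P = σAT⁴ = 5.670×10⁻⁸×1.57633×10¹⁹×(3862.97)⁴ = 1.99×10²⁶ W.

P ≈ 1.99×10²⁶ W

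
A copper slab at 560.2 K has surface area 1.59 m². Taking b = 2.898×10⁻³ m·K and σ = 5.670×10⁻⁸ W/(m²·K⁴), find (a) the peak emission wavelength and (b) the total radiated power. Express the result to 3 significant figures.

(a) λ_max = b/T = 2.898×10⁻³/560.2 = 5.173×10⁻⁶ m = 5.17 μm.
Area A = 1.59 m².
(b) P = σAT⁴ = 5.670×10⁻⁸×1.59×(560.2)⁴ = 8.88×10³ W.

λ_max ≈ 5.17 μm; P ≈ 8.88×10³ W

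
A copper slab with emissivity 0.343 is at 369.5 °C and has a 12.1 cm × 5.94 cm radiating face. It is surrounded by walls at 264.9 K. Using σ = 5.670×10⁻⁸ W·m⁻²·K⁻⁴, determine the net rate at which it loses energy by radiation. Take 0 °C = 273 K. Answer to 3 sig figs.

Net loss ≈ 23.1 W

T = 369.5 °C + 273 = 642.5 K.
Area A = 0.121 × 0.0594 = 7.1874×10⁻³ m².
Net radiated power P_net = εσA(T⁴ − T₀⁴) = 0.343×5.670×10⁻⁸×7.1874×10⁻³×(642.5⁴ − 264.9⁴).
T⁴ − T₀⁴ = 1.70409×10¹¹ − 4.92411×10⁹ = 1.65485×10¹¹ K⁴, so P_net = 23.1 W.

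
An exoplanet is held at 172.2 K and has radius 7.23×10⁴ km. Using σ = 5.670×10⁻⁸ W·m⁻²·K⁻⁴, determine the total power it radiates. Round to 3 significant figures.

Surface area A = 4πR² = 4π(7.23×10⁷ m)² = 6.56881×10¹⁶ m².
P = σAT⁴ = 5.670×10⁻⁸ × 6.56881×10¹⁶ × (172.2)⁴ = 3.27×10¹⁸ W.

P ≈ 3.27×10¹⁸ W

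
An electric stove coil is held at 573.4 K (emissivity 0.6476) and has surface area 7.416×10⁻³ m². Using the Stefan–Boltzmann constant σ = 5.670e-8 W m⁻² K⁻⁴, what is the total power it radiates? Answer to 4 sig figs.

P ≈ 29.44 W

Area A = 7.416×10⁻³ m².
P = εσAT⁴ = 0.6476 × 5.670×10⁻⁸ × 7.416×10⁻³ × (573.4)⁴ = 29.44 W.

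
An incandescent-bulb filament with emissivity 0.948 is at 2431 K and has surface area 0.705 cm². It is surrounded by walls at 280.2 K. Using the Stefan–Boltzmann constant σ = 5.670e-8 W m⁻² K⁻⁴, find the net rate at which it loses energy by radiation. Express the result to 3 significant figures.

Net loss ≈ 132 W

Area A = 0.705 cm² = 7.05×10⁻⁵ m².
Net radiated power P_net = εσA(T⁴ − T₀⁴) = 0.948×5.670×10⁻⁸×7.05×10⁻⁵×(2431⁴ − 280.2⁴).
T⁴ − T₀⁴ = 3.49253×10¹³ − 6.16414×10⁹ = 3.49191×10¹³ K⁴, so P_net = 132 W.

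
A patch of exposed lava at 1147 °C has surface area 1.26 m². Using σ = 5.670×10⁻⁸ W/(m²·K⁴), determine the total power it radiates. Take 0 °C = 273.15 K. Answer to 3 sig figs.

T = 1147 °C + 273.15 = 1420.15 K.
Area A = 1.26 m².
P = σAT⁴ = 5.670×10⁻⁸ × 1.26 × (1420.15)⁴ = 2.91×10⁵ W.

P ≈ 2.91×10⁵ W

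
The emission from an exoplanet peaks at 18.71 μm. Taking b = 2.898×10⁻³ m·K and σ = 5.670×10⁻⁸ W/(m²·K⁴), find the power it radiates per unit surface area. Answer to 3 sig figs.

I ≈ 32.6 W/m²

Wien's law: T = b/λ_max = 2.898×10⁻³/1.871×10⁻⁵ = 154.890 K.
Then I = σT⁴ = 5.670×10⁻⁸×(154.890)⁴ = 32.6 W/m².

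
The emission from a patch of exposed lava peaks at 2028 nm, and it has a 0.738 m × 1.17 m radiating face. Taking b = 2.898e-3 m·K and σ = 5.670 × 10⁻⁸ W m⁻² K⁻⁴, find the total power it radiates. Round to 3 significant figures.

Wien's law: T = b/λ_max = 2.898×10⁻³/2.028×10⁻⁶ = 1428.99 K.
Area A = 0.738 × 1.17 = 0.86346 m².
Then P = σAT⁴ = 5.670×10⁻⁸×0.86346×(1428.99)⁴ = 2.04×10⁵ W.

P ≈ 2.04×10⁵ W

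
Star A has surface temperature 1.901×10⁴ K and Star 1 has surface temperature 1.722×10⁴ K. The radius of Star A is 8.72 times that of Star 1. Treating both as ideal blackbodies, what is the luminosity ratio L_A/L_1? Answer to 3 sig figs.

L_A/L_1 ≈ 113

L ∝ R²T⁴, so L_A/L_1 = (R_A/R_1)²(T_A/T_1)⁴ = (8.72)² × (1.901×10⁴/1.722×10⁴)⁴ = 76.0384 × 1.48524 = 113.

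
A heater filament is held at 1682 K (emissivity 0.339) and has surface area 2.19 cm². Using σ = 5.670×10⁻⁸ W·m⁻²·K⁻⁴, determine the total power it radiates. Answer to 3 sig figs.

P ≈ 33.7 W

Area A = 2.19 cm² = 2.19×10⁻⁴ m².
P = εσAT⁴ = 0.339 × 5.670×10⁻⁸ × 2.19×10⁻⁴ × (1682)⁴ = 33.7 W.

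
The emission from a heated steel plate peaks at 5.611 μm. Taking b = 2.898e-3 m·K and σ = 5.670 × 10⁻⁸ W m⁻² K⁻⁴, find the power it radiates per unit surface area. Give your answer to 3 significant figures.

Wien's law: T = b/λ_max = 2.898×10⁻³/5.611×10⁻⁶ = 516.485 K.
Then I = σT⁴ = 5.670×10⁻⁸×(516.485)⁴ = 4.03×10³ W/m².

I ≈ 4.03×10³ W/m²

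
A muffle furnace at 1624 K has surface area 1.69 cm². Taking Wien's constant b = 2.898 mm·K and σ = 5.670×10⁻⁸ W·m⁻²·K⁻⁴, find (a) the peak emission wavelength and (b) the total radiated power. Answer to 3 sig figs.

λ_max ≈ 1.78×10³ nm; P ≈ 66.7 W

(a) λ_max = b/T = 2.898×10⁻³/1624 = 1.784×10⁻⁶ m = 1.78×10³ nm.
Area A = 1.69 cm² = 1.69×10⁻⁴ m².
(b) P = σAT⁴ = 5.670×10⁻⁸×1.69×10⁻⁴×(1624)⁴ = 66.7 W.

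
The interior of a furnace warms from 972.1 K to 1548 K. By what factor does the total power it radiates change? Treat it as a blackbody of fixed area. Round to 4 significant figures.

P₂/P₁ ≈ 6.430

P ∝ T⁴, so P₂/P₁ = (T₂/T₁)⁴ = (1548/972.1)⁴ = (1.59243)⁴ = 6.430.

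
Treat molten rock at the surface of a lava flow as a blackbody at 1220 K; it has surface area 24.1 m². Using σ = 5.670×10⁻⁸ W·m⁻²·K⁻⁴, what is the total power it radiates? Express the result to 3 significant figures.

Area A = 24.1 m².
P = σAT⁴ = 5.670×10⁻⁸ × 24.1 × (1220)⁴ = 3.03×10⁶ W.

P ≈ 3.03×10⁶ W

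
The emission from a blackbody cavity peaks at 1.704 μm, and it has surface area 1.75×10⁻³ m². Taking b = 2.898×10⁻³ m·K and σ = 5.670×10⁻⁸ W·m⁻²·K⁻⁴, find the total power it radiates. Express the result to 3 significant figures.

P ≈ 830 W

Wien's law: T = b/λ_max = 2.898×10⁻³/1.704×10⁻⁶ = 1700.70 K.
Area A = 1.75×10⁻³ m².
Then P = σAT⁴ = 5.670×10⁻⁸×1.75×10⁻³×(1700.70)⁴ = 830 W.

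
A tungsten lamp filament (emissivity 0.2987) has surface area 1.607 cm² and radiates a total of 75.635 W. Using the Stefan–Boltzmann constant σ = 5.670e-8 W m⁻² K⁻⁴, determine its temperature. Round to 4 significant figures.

Area A = 1.607 cm² = 1.607×10⁻⁴ m².
P = εσAT⁴ ⇒ T = (P/(εσA))^(1/4) = (75.635/(0.2987×5.670×10⁻⁸×1.607×10⁻⁴))^(1/4) = 2296 K.

T ≈ 2296 K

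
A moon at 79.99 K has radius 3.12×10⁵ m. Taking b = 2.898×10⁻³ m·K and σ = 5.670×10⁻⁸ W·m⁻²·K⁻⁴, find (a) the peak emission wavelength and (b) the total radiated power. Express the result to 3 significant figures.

λ_max ≈ 36.2 μm; P ≈ 2.84×10¹² W

(a) λ_max = b/T = 2.898×10⁻³/79.99 = 3.623×10⁻⁵ m = 36.2 μm.
Surface area A = 4πR² = 4π(3.12×10⁵ m)² = 1.22326×10¹² m².
(b) P = σAT⁴ = 5.670×10⁻⁸×1.22326×10¹²×(79.99)⁴ = 2.84×10¹² W.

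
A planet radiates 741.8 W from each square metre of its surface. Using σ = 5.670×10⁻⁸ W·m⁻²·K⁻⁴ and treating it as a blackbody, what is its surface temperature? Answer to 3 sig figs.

T ≈ 338 K

I = σT⁴, so T = (I/σ)^(1/4) = (741.8/(5.670×10⁻⁸))^(1/4) = 338 K.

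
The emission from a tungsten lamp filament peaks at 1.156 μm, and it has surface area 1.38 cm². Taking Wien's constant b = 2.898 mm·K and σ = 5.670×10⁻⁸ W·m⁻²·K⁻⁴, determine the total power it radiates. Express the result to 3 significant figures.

P ≈ 309 W

Wien's law: T = b/λ_max = 2.898×10⁻³/1.156×10⁻⁶ = 2506.92 K.
Area A = 1.38 cm² = 1.38×10⁻⁴ m².
Then P = σAT⁴ = 5.670×10⁻⁸×1.38×10⁻⁴×(2506.92)⁴ = 309 W.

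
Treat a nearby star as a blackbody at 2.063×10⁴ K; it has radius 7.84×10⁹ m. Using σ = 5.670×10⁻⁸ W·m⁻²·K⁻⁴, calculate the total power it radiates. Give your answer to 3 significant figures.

P ≈ 7.93×10³⁰ W

Surface area A = 4πR² = 4π(7.84×10⁹ m)² = 7.72400×10²⁰ m².
P = σAT⁴ = 5.670×10⁻⁸ × 7.72400×10²⁰ × (2.063×10⁴)⁴ = 7.93×10³⁰ W.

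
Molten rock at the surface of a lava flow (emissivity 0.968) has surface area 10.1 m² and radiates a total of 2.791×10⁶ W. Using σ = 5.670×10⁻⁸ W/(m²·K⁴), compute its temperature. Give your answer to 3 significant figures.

Area A = 10.1 m².
P = εσAT⁴ ⇒ T = (P/(εσA))^(1/4) = (2.791×10⁶/(0.968×5.670×10⁻⁸×10.1))^(1/4) = 1.50×10³ K.

T ≈ 1.50×10³ K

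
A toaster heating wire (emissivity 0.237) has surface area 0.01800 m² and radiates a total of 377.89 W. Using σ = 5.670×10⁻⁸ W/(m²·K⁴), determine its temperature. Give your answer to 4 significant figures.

T ≈ 1118 K

Area A = 0.01800 m².
P = εσAT⁴ ⇒ T = (P/(εσA))^(1/4) = (377.89/(0.237×5.670×10⁻⁸×0.01800))^(1/4) = 1118 K.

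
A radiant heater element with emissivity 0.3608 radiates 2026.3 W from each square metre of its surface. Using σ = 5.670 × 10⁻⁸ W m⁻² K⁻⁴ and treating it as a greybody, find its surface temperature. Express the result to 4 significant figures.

T ≈ 561.0 K

I = εσT⁴, so T = (I/εσ)^(1/4) = (2026.3/(0.3608×5.670×10⁻⁸))^(1/4) = 561.0 K.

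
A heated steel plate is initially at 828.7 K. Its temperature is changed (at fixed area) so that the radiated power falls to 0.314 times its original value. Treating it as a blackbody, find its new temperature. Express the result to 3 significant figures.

T₂ ≈ 620 K

P ∝ T⁴, so T₂/T₁ = (P₂/P₁)^(1/4) = (0.314)^(1/4) = 0.748570.
T₂ = 828.7 × 0.748570 = 620 K.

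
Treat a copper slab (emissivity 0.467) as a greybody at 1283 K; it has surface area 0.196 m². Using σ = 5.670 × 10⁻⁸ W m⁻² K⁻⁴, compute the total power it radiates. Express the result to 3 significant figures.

P ≈ 1.41×10⁴ W

Area A = 0.196 m².
P = εσAT⁴ = 0.467 × 5.670×10⁻⁸ × 0.196 × (1283)⁴ = 1.41×10⁴ W.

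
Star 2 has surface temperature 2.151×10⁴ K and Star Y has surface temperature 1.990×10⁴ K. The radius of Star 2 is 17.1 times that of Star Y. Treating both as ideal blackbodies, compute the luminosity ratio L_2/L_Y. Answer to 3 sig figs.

L_2/L_Y ≈ 399

L ∝ R²T⁴, so L_2/L_Y = (R_2/R_Y)²(T_2/T_Y)⁴ = (17.1)² × (2.151×10⁴/1.990×10⁴)⁴ = 292.41 × 1.36505 = 399.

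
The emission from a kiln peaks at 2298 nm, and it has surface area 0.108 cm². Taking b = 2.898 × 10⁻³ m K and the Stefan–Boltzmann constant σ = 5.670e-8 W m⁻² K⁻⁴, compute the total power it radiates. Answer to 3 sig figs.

Wien's law: T = b/λ_max = 2.898×10⁻³/2.298×10⁻⁶ = 1261.10 K.
Area A = 0.108 cm² = 1.08×10⁻⁵ m².
Then P = σAT⁴ = 5.670×10⁻⁸×1.08×10⁻⁵×(1261.10)⁴ = 1.55 W.

P ≈ 1.55 W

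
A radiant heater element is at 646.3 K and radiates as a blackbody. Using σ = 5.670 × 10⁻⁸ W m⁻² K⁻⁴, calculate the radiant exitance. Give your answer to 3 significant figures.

I ≈ 9.89×10³ W/m²

Stefan–Boltzmann: I = σT⁴ = 5.670×10⁻⁸ × (646.3)⁴ = 9.89×10³ W/m².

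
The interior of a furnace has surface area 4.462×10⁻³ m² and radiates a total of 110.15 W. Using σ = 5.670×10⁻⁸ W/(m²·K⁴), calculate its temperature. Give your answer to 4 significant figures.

T ≈ 812.3 K

Area A = 4.462×10⁻³ m².
P = σAT⁴ ⇒ T = (P/(σA))^(1/4) = (110.15/(5.670×10⁻⁸×4.462×10⁻³))^(1/4) = 812.3 K.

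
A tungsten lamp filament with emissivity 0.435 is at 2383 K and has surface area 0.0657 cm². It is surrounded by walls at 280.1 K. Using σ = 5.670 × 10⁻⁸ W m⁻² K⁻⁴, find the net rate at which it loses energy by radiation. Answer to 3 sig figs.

Net loss ≈ 5.22 W

Area A = 0.0657 cm² = 6.57×10⁻⁶ m².
Net radiated power P_net = εσA(T⁴ − T₀⁴) = 0.435×5.670×10⁻⁸×6.57×10⁻⁶×(2383⁴ − 280.1⁴).
T⁴ − T₀⁴ = 3.22475×10¹³ − 6.15535×10⁹ = 3.22413×10¹³ K⁴, so P_net = 5.22 W.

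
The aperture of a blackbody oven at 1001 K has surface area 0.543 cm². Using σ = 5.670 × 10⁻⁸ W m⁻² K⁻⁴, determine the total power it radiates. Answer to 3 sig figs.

Area A = 0.543 cm² = 5.43×10⁻⁵ m².
P = σAT⁴ = 5.670×10⁻⁸ × 5.43×10⁻⁵ × (1001)⁴ = 3.09 W.

P ≈ 3.09 W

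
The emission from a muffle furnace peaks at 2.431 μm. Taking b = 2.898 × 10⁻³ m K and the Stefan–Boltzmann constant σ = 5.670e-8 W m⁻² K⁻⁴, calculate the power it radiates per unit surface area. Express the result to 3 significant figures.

Wien's law: T = b/λ_max = 2.898×10⁻³/2.431×10⁻⁶ = 1192.10 K.
Then I = σT⁴ = 5.670×10⁻⁸×(1192.10)⁴ = 1.15×10⁵ W/m².

I ≈ 1.15×10⁵ W/m²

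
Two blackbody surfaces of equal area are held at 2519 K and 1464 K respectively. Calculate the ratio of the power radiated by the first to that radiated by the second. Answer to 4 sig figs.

P₁/P₂ ≈ 8.765

With equal areas, P₁/P₂ = (T₁/T₂)⁴ = (2519/1464)⁴ = 8.765.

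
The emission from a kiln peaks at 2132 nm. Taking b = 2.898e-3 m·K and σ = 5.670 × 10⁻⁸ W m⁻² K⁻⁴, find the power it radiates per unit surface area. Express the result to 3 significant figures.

Wien's law: T = b/λ_max = 2.898×10⁻³/2.132×10⁻⁶ = 1359.29 K.
Then I = σT⁴ = 5.670×10⁻⁸×(1359.29)⁴ = 1.94×10⁵ W/m².

I ≈ 1.94×10⁵ W/m²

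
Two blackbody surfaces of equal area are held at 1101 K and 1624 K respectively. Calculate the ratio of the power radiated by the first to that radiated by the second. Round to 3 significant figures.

With equal areas, P₁/P₂ = (T₁/T₂)⁴ = (1101/1624)⁴ = 0.211.

P₁/P₂ ≈ 0.211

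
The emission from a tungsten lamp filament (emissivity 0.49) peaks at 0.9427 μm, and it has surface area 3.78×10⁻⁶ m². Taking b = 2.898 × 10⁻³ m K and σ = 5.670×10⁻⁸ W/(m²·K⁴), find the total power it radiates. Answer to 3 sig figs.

Wien's law: T = b/λ_max = 2.898×10⁻³/9.427×10⁻⁷ = 3074.15 K.
Area A = 3.78×10⁻⁶ m².
Then P = εσAT⁴ = 0.49×5.670×10⁻⁸×3.78×10⁻⁶×(3074.15)⁴ = 9.38 W.

P ≈ 9.38 W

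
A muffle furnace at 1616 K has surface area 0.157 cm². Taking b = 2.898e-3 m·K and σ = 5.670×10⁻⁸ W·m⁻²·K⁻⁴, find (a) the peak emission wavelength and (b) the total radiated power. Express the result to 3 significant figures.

(a) λ_max = b/T = 2.898×10⁻³/1616 = 1.793×10⁻⁶ m = 1.79 μm.
Area A = 0.157 cm² = 1.57×10⁻⁵ m².
(b) P = σAT⁴ = 5.670×10⁻⁸×1.57×10⁻⁵×(1616)⁴ = 6.07 W.

λ_max ≈ 1.79 μm; P ≈ 6.07 W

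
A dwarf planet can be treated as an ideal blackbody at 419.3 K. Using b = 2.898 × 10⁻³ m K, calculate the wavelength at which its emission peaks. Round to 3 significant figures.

Wien's displacement law: λ_max = b/T = (2.898×10⁻³ m·K)/(419.3 K) = 6.912×10⁻⁶ m.
That is 6.91 μm, in the infrared range.

λ_max ≈ 6.91 μm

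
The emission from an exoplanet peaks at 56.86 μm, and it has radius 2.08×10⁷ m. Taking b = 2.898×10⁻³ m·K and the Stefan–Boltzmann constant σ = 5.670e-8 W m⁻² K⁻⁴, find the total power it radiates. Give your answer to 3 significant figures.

Wien's law: T = b/λ_max = 2.898×10⁻³/5.686×10⁻⁵ = 50.9673 K.
Surface area A = 4πR² = 4π(2.08×10⁷ m)² = 5.43671×10¹⁵ m².
Then P = σAT⁴ = 5.670×10⁻⁸×5.43671×10¹⁵×(50.9673)⁴ = 2.08×10¹⁵ W.

P ≈ 2.08×10¹⁵ W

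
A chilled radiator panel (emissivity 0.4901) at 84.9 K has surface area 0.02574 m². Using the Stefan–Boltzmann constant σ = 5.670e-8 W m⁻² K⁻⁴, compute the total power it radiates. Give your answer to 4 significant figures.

Area A = 0.02574 m².
P = εσAT⁴ = 0.4901 × 5.670×10⁻⁸ × 0.02574 × (84.9)⁴ = 0.03716 W.

P ≈ 0.03716 W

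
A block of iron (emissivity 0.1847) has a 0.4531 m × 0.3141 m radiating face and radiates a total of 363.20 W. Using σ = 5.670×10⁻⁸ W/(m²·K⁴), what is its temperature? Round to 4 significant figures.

Area A = 0.4531 × 0.3141 = 0.142319 m².
P = εσAT⁴ ⇒ T = (P/(εσA))^(1/4) = (363.20/(0.1847×5.670×10⁻⁸×0.142319))^(1/4) = 702.6 K.

T ≈ 702.6 K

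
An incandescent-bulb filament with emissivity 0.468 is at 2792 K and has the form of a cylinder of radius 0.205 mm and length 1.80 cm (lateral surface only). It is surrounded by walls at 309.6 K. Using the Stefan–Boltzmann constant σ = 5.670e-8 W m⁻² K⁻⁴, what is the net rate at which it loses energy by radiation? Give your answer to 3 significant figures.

Lateral area A = 2πrL = 2π×2.05×10⁻⁴×0.0180 = 2.31850×10⁻⁵ m².
Net radiated power P_net = εσA(T⁴ − T₀⁴) = 0.468×5.670×10⁻⁸×2.31850×10⁻⁵×(2792⁴ − 309.6⁴).
T⁴ − T₀⁴ = 6.07661×10¹³ − 9.18764×10⁹ = 6.07569×10¹³ K⁴, so P_net = 37.4 W.

Net loss ≈ 37.4 W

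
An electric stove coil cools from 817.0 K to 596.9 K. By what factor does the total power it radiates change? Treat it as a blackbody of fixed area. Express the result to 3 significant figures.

P ∝ T⁴, so P₂/P₁ = (T₂/T₁)⁴ = (596.9/817.0)⁴ = (0.730600)⁴ = 0.285.

P₂/P₁ ≈ 0.285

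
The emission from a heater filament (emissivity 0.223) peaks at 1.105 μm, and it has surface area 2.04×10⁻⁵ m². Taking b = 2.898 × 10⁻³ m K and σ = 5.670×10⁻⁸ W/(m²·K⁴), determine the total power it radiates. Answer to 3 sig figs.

P ≈ 12.2 W

Wien's law: T = b/λ_max = 2.898×10⁻³/1.105×10⁻⁶ = 2622.62 K.
Area A = 2.04×10⁻⁵ m².
Then P = εσAT⁴ = 0.223×5.670×10⁻⁸×2.04×10⁻⁵×(2622.62)⁴ = 12.2 W.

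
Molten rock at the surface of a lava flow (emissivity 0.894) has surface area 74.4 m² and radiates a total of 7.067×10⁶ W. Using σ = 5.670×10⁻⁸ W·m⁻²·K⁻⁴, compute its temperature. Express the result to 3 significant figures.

T ≈ 1.17×10³ K

Area A = 74.4 m².
P = εσAT⁴ ⇒ T = (P/(εσA))^(1/4) = (7.067×10⁶/(0.894×5.670×10⁻⁸×74.4))^(1/4) = 1.17×10³ K.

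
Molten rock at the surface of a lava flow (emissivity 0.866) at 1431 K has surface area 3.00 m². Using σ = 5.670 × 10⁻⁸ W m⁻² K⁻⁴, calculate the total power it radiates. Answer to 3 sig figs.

P ≈ 6.18×10⁵ W

Area A = 3.00 m².
P = εσAT⁴ = 0.866 × 5.670×10⁻⁸ × 3.00 × (1431)⁴ = 6.18×10⁵ W.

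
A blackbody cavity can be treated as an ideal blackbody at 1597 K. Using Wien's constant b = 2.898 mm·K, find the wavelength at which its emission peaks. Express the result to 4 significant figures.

Wien's displacement law: λ_max = b/T = (2.898×10⁻³ m·K)/(1597 K) = 1.8147×10⁻⁶ m.
That is 1815 nm, in the infrared range.

λ_max ≈ 1815 nm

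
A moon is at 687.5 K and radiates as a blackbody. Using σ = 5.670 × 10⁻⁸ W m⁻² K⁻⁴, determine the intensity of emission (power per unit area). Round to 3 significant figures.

Stefan–Boltzmann: I = σT⁴ = 5.670×10⁻⁸ × (687.5)⁴ = 1.27×10⁴ W/m².

I ≈ 1.27×10⁴ W/m²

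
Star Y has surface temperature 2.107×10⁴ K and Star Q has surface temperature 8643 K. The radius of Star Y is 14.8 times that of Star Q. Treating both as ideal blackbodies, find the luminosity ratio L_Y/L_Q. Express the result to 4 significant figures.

L ∝ R²T⁴, so L_Y/L_Q = (R_Y/R_Q)²(T_Y/T_Q)⁴ = (14.8)² × (2.107×10⁴/8643)⁴ = 219.04 × 35.3183 = 7736.

L_Y/L_Q ≈ 7736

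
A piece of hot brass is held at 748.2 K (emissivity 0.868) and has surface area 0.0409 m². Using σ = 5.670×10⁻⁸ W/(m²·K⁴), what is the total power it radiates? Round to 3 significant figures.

P ≈ 631 W

Area A = 0.0409 m².
P = εσAT⁴ = 0.868 × 5.670×10⁻⁸ × 0.0409 × (748.2)⁴ = 631 W.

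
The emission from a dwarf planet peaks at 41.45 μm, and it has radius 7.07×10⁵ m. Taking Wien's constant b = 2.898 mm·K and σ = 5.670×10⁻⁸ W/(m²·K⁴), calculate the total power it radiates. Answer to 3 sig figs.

P ≈ 8.51×10¹² W

Wien's law: T = b/λ_max = 2.898×10⁻³/4.145×10⁻⁵ = 69.9156 K.
Surface area A = 4πR² = 4π(7.07×10⁵ m)² = 6.28129×10¹² m².
Then P = σAT⁴ = 5.670×10⁻⁸×6.28129×10¹²×(69.9156)⁴ = 8.51×10¹² W.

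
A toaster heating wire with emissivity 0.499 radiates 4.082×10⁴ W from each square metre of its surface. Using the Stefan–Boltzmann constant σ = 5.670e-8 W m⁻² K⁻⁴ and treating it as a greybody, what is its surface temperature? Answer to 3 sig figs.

T ≈ 1.10×10³ K

I = εσT⁴, so T = (I/εσ)^(1/4) = (4.082×10⁴/(0.499×5.670×10⁻⁸))^(1/4) = 1.10×10³ K.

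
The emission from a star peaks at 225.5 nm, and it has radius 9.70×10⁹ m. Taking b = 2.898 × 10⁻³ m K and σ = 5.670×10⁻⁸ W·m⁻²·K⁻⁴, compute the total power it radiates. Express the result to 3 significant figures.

Wien's law: T = b/λ_max = 2.898×10⁻³/2.255×10⁻⁷ = 12851.4 K.
Surface area A = 4πR² = 4π(9.70×10⁹ m)² = 1.18237×10²¹ m².
Then P = σAT⁴ = 5.670×10⁻⁸×1.18237×10²¹×(12851.4)⁴ = 1.83×10³⁰ W.

P ≈ 1.83×10³⁰ W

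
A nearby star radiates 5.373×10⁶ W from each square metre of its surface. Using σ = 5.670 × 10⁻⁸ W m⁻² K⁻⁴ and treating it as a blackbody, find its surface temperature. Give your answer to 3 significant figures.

I = σT⁴, so T = (I/σ)^(1/4) = (5.373×10⁶/(5.670×10⁻⁸))^(1/4) = 3.12×10³ K.

T ≈ 3.12×10³ K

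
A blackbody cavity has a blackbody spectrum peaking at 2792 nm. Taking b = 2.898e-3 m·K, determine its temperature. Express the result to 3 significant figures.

Wien's law gives T = b/λ_max = (2.898×10⁻³ m·K)/(2.792×10⁻⁶ m) = 1.04×10³ K.

T ≈ 1.04×10³ K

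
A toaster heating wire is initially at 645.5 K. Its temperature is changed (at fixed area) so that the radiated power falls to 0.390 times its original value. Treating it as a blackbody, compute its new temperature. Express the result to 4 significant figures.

P ∝ T⁴, so T₂/T₁ = (P₂/P₁)^(1/4) = (0.390)^(1/4) = 0.790253.
T₂ = 645.5 × 0.790253 = 510.1 K.

T₂ ≈ 510.1 K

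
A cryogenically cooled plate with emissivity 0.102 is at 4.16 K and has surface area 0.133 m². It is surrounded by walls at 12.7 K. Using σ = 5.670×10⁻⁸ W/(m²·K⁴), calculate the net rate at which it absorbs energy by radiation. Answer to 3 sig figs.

Area A = 0.133 m².
Net radiated power P_net = εσA(T⁴ − T₀⁴) = 0.102×5.670×10⁻⁸×0.133×(4.16⁴ − 12.7⁴).
T⁴ − T₀⁴ = 299.484 − 26014.5 = -25715.0 K⁴, so P_net = -1.98×10⁻⁵ W — negative, meaning a net gain of 1.98×10⁻⁵ W.

Net gain ≈ 1.98×10⁻⁵ W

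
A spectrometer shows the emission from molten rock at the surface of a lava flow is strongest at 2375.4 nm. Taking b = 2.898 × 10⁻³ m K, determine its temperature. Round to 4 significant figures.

Wien's law gives T = b/λ_max = (2.898×10⁻³ m·K)/(2.3754×10⁻⁶ m) = 1220 K.

T ≈ 1220 K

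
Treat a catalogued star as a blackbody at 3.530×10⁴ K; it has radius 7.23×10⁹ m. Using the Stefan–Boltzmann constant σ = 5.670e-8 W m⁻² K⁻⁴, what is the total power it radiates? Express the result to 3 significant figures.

Surface area A = 4πR² = 4π(7.23×10⁹ m)² = 6.56881×10²⁰ m².
P = σAT⁴ = 5.670×10⁻⁸ × 6.56881×10²⁰ × (3.530×10⁴)⁴ = 5.78×10³¹ W.

P ≈ 5.78×10³¹ W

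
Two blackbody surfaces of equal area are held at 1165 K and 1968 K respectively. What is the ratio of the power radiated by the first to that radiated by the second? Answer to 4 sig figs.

With equal areas, P₁/P₂ = (T₁/T₂)⁴ = (1165/1968)⁴ = 0.1228.

P₁/P₂ ≈ 0.1228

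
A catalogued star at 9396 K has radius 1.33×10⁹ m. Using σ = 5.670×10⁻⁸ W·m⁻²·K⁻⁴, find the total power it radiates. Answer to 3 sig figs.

Surface area A = 4πR² = 4π(1.33×10⁹ m)² = 2.22287×10¹⁹ m².
P = σAT⁴ = 5.670×10⁻⁸ × 2.22287×10¹⁹ × (9396)⁴ = 9.82×10²⁷ W.

P ≈ 9.82×10²⁷ W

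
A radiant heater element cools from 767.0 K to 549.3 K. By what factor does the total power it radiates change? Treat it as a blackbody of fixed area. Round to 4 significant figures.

P ∝ T⁴, so P₂/P₁ = (T₂/T₁)⁴ = (549.3/767.0)⁴ = (0.716167)⁴ = 0.2631.

P₂/P₁ ≈ 0.2631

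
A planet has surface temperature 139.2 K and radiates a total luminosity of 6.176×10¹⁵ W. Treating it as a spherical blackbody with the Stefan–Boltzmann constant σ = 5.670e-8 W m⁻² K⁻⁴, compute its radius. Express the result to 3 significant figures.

L = 4πR²σT⁴ ⇒ R = √(L/(4πσT⁴)).
σT⁴ = 21.2883 W/m², so R = √(6.176×10¹⁵/(4π×21.2883)) = 4.80×10⁶ m.

R ≈ 4.80×10⁶ m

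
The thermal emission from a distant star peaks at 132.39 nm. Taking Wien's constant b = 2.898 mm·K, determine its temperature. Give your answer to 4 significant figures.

T ≈ 2.189×10⁴ K

Wien's law gives T = b/λ_max = (2.898×10⁻³ m·K)/(1.3239×10⁻⁷ m) = 2.189×10⁴ K.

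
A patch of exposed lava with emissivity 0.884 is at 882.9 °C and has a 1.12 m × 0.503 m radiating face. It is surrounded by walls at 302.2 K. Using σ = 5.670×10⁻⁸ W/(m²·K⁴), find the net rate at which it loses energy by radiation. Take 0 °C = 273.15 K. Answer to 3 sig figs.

T = 882.9 °C + 273.15 = 1156.05 K.
Area A = 1.12 × 0.503 = 0.56336 m².
Net radiated power P_net = εσA(T⁴ − T₀⁴) = 0.884×5.670×10⁻⁸×0.56336×(1156.05⁴ − 302.2⁴).
T⁴ − T₀⁴ = 1.78610×10¹² − 8.34023×10⁹ = 1.77776×10¹² K⁴, so P_net = 5.02×10⁴ W.

Net loss ≈ 5.02×10⁴ W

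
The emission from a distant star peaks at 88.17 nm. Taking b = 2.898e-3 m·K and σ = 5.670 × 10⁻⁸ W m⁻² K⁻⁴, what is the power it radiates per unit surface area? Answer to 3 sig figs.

Wien's law: T = b/λ_max = 2.898×10⁻³/8.817×10⁻⁸ = 32868.3 K.
Then I = σT⁴ = 5.670×10⁻⁸×(32868.3)⁴ = 6.62×10¹⁰ W/m².

I ≈ 6.62×10¹⁰ W/m²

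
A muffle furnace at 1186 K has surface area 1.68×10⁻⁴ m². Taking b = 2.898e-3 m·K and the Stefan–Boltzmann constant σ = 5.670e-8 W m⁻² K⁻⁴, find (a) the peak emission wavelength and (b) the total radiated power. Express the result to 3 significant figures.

(a) λ_max = b/T = 2.898×10⁻³/1186 = 2.444×10⁻⁶ m = 2.44×10³ nm.
Area A = 1.68×10⁻⁴ m².
(b) P = σAT⁴ = 5.670×10⁻⁸×1.68×10⁻⁴×(1186)⁴ = 18.8 W.

λ_max ≈ 2.44×10³ nm; P ≈ 18.8 W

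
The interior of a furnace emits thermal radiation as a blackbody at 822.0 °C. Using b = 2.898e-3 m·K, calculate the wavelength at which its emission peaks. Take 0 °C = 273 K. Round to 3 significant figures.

λ_max ≈ 2.65 μm

T = 822.0 °C + 273 = 1095.0 K.
Wien's displacement law: λ_max = b/T = (2.898×10⁻³ m·K)/(1095.0 K) = 2.647×10⁻⁶ m.
That is 2.65 μm, in the infrared range.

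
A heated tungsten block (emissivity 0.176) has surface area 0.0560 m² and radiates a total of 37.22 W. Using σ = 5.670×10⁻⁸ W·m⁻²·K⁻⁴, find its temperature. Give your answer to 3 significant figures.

Area A = 0.0560 m².
P = εσAT⁴ ⇒ T = (P/(εσA))^(1/4) = (37.22/(0.176×5.670×10⁻⁸×0.0560))^(1/4) = 508 K.

T ≈ 508 K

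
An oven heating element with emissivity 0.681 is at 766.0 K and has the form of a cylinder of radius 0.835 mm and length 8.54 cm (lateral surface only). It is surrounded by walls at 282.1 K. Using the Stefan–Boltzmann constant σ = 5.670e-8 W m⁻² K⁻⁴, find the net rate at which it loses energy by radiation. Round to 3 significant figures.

Net loss ≈ 5.85 W

Lateral area A = 2πrL = 2π×8.35×10⁻⁴×0.0854 = 4.48048×10⁻⁴ m².
Net radiated power P_net = εσA(T⁴ − T₀⁴) = 0.681×5.670×10⁻⁸×4.48048×10⁻⁴×(766.0⁴ − 282.1⁴).
T⁴ − T₀⁴ = 3.44283×10¹¹ − 6.33304×10⁹ = 3.37950×10¹¹ K⁴, so P_net = 5.85 W.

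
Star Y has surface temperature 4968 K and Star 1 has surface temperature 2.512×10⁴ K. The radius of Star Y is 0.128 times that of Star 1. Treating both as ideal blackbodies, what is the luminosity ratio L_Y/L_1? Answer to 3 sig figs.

L_Y/L_1 ≈ 2.51×10⁻⁵

L ∝ R²T⁴, so L_Y/L_1 = (R_Y/R_1)²(T_Y/T_1)⁴ = (0.128)² × (4968/2.512×10⁴)⁴ = 0.016384 × 1.52985×10⁻³ = 2.51×10⁻⁵.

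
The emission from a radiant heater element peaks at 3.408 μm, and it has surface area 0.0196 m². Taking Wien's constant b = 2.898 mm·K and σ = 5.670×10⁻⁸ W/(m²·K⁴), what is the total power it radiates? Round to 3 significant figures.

P ≈ 581 W

Wien's law: T = b/λ_max = 2.898×10⁻³/3.408×10⁻⁶ = 850.352 K.
Area A = 0.0196 m².
Then P = σAT⁴ = 5.670×10⁻⁸×0.0196×(850.352)⁴ = 581 W.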